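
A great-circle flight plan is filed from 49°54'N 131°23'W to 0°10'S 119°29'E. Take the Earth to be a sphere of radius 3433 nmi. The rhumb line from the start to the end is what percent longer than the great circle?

Great circle: σ = 1.7858 rad → d_gc = Rσ = 6130.6 nmi
Rhumb: Δφ = -0.8738, Δλ = -1.9047, Δψ = -1.0109, q = Δφ/Δψ = 0.8644 → d_rh = R√(Δφ²+q²Δλ²) = 6399.1 nmi
Excess = (6399.1 − 6130.6) / 6130.6 = 268.5 / 6130.6 = 4.38% ≈ 4.4%

4.4%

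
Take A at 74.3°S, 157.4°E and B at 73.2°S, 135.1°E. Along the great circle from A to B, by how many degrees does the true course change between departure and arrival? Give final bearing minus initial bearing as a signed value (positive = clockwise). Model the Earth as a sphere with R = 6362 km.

Initial bearing θ₁ = atan2(sin Δλ cos φ₂, cos φ₁ sin φ₂ − sin φ₁ cos φ₂ cos Δλ) = 269.16°
Final bearing θ₂ = (initial bearing from the destination back to the start) + 180° = 290.59°
Δθ = θ₂ − θ₁ = +21.4°

+21.4°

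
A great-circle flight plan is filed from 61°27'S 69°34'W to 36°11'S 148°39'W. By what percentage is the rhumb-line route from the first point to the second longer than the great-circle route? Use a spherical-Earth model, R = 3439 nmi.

Great circle: σ = 0.9377 rad → d_gc = Rσ = 3224.8 nmi
Rhumb: Δφ = +0.4410, Δλ = -1.3803, Δψ = +0.6905, q = Δφ/Δψ = 0.6387 → d_rh = R√(Δφ²+q²Δλ²) = 3389.7 nmi
Excess = (3389.7 − 3224.8) / 3224.8 = 164.9 / 3224.8 = 5.11% ≈ 5.1%

5.1%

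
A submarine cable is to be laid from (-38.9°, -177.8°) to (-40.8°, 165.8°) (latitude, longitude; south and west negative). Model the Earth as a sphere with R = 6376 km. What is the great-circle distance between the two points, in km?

1415 km

cos σ = sin φ₁ sin φ₂ + cos φ₁ cos φ₂ cos Δλ
      = sin(-38.90°)sin(-40.80°) + cos(-38.90°)cos(-40.80°)cos(-16.40°) = 0.9755
σ = 12.714° → d = Rσ = 6376·0.22190 = 1415 km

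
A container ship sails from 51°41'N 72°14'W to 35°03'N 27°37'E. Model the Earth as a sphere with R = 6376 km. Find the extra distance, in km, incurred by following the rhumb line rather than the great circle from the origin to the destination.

568 km

Great circle: cos σ = sin φ₁ sin φ₂ + cos φ₁ cos φ₂ cos Δλ,  σ = 1.1985 rad → d_gc = 7641.6 km
Rhumb line: Δψ = -0.4033, q = Δφ/Δψ = 0.7198, d_rh = R√(Δφ²+q²Δλ²) = 8209.5 km
Excess = 8209.5 − 7641.6 = 567.9 ≈ 568 km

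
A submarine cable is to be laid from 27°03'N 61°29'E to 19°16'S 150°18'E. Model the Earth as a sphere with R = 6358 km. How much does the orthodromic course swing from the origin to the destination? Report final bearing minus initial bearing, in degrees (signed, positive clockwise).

+8.3°

Initial bearing θ₁ = atan2(sin Δλ cos φ₂, cos φ₁ sin φ₂ − sin φ₁ cos φ₂ cos Δλ) = 107.78°
Final bearing θ₂ = (initial bearing from the destination back to the start) + 180° = 116.06°
Δθ = θ₂ − θ₁ = +8.3°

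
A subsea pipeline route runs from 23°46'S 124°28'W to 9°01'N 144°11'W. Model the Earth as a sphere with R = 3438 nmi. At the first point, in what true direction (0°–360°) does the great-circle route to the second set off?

327.3°

N = sin Δλ·cos φ₂ = -0.3332;  D = cos φ₁ sin φ₂ − sin φ₁ cos φ₂ cos Δλ = +0.5181
initial course = atan2(N, D) = 327.26°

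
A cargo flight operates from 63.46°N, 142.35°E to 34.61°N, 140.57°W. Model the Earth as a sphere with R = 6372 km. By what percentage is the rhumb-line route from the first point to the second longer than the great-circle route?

4.9%

Great circle: σ = 0.9393 rad → d_gc = Rσ = 5985.2 km
Rhumb: Δφ = -0.5035, Δλ = +1.3453, Δψ = -0.8001, q = Δφ/Δψ = 0.6294 → d_rh = R√(Δφ²+q²Δλ²) = 6277.0 km
Excess = (6277.0 − 5985.2) / 5985.2 = 291.8 / 5985.2 = 4.88% ≈ 4.9%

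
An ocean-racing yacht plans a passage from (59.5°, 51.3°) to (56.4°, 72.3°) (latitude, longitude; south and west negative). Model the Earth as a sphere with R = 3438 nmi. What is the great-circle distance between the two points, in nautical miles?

691 nmi

cos σ = sin φ₁ sin φ₂ + cos φ₁ cos φ₂ cos Δλ
      = sin(59.50°)sin(56.40°) + cos(59.50°)cos(56.40°)cos(21.00°) = 0.9799
σ = 11.512° → d = Rσ = 3438·0.20093 = 691 nmi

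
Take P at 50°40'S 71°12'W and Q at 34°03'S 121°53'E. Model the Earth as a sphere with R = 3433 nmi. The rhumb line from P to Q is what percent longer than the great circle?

30.5%

Great circle: σ = 1.6493 rad → d_gc = Rσ = 5662.1 nmi
Rhumb: Δφ = +0.2900, Δλ = -2.9132, Δψ = +0.3962, q = Δφ/Δψ = 0.7320 → d_rh = R√(Δφ²+q²Δλ²) = 7388.2 nmi
Excess = (7388.2 − 5662.1) / 5662.1 = 1726.1 / 5662.1 = 30.49% ≈ 30.5%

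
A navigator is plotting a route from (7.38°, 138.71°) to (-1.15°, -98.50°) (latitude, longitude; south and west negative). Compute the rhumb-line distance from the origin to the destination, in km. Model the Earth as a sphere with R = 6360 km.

13630 km

Rhumb course C = atan2(Δλ, Δψ) with Δψ = ln[tan(π/4+φ₂/2)/tan(π/4+φ₁/2)] = -0.1492, Δλ = +2.1431 → C = 93.98°
d = R·|Δφ| / |cos C| = 6360·0.14888 / 0.06947 = 13630 km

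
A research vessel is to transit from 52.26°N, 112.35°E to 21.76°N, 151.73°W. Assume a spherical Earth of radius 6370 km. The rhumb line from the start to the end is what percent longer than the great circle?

5.5%

Great circle: σ = 1.3341 rad → d_gc = Rσ = 8498.0 km
Rhumb: Δφ = -0.5323, Δλ = +1.6741, Δψ = -0.6843, q = Δφ/Δψ = 0.7779 → d_rh = R√(Δφ²+q²Δλ²) = 8962.1 km
Excess = (8962.1 − 8498.0) / 8498.0 = 464.1 / 8498.0 = 5.46% ≈ 5.5%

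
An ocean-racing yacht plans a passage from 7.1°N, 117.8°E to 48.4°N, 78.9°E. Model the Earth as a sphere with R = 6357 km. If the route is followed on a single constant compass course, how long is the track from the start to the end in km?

5882 km

Δψ = ln[tan(π/4+φ₂/2)/tan(π/4+φ₁/2)] = +0.8437;  Δφ = +0.7208 rad,  Δλ = -0.6789 rad
q = Δφ/Δψ = 0.8544
d = R·√(Δφ² + q²Δλ²) = 6357·0.92522 = 5882 km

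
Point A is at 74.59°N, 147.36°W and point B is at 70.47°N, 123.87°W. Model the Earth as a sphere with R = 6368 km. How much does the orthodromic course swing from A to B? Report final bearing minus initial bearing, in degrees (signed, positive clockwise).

At departure: θ₁ = atan2(sin Δλ cos φ₂, cos φ₁ sin φ₂ − sin φ₁ cos φ₂ cos Δλ) = 108.71°
At arrival: θ₂ = atan2(sin Δλ cos φ₁, −cos φ₂ sin φ₁ + sin φ₂ cos φ₁ cos Δλ) = 131.16°
Δθ = θ₂ − θ₁ = +22.4°

+22.4°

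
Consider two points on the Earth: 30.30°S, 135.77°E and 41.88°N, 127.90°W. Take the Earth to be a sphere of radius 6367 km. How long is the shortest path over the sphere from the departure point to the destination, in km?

12675 km

Haversine: a = sin²(Δφ/2)+cos φ₁ cos φ₂ sin²(Δλ/2) = 0.70384;  σ = 2·atan2(√a,√(1−a))
σ = 114.059° → d = Rσ = 6367·1.99071 = 12675 km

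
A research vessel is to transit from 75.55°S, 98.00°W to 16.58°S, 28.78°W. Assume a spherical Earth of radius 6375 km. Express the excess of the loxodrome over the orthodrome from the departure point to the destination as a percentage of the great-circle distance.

3.7%

Great circle: σ = 1.2013 rad → d_gc = Rσ = 7658.1 km
Rhumb: Δφ = +1.0292, Δλ = +1.2081, Δψ = +1.7719, q = Δφ/Δψ = 0.5809 → d_rh = R√(Δφ²+q²Δλ²) = 7941.3 km
Excess = (7941.3 − 7658.1) / 7658.1 = 283.2 / 7658.1 = 3.70% ≈ 3.7%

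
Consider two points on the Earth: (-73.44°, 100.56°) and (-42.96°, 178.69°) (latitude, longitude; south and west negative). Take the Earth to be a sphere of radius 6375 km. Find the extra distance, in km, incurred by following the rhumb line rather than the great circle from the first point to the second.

Great circle: cos σ = sin φ₁ sin φ₂ + cos φ₁ cos φ₂ cos Δλ,  σ = 0.8008 rad → d_gc = 5105.2 km
Rhumb line: Δψ = +1.0955, q = Δφ/Δψ = 0.4856, d_rh = R√(Δφ²+q²Δλ²) = 5414.9 km
Excess = 5414.9 − 5105.2 = 309.7 ≈ 310 km

310 km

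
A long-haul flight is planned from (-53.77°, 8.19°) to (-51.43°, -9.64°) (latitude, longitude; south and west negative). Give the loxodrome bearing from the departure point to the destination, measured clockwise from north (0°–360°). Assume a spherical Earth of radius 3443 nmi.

Δψ = ln[tan(π/4+φ₂/2)/tan(π/4+φ₁/2)] = +0.0673
Δλ = -0.3112 rad (taken the short way round)
course = atan2(Δλ, Δψ) = 282.20°

282.2°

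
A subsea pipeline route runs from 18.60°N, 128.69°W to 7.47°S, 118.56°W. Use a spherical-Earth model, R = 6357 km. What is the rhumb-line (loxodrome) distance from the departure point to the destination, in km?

Rhumb course C = atan2(Δλ, Δψ) with Δψ = ln[tan(π/4+φ₂/2)/tan(π/4+φ₁/2)] = -0.4612, Δλ = +0.1768 → C = 159.03°
d = R·|Δφ| / |cos C| = 6357·0.45501 / 0.93375 = 3098 km

3098 km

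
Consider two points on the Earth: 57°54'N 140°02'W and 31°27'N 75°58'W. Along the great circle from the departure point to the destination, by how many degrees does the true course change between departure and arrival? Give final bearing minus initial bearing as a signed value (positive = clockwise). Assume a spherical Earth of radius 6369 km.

+48.6°

At departure: θ₁ = atan2(sin Δλ cos φ₂, cos φ₁ sin φ₂ − sin φ₁ cos φ₂ cos Δλ) = 92.89°
At arrival: θ₂ = atan2(sin Δλ cos φ₁, −cos φ₂ sin φ₁ + sin φ₂ cos φ₁ cos Δλ) = 141.53°
Δθ = θ₂ − θ₁ = +48.6°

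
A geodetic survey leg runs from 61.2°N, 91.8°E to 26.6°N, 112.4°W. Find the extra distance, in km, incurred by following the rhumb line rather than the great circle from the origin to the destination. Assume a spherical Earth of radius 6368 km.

Great circle: cos σ = sin φ₁ sin φ₂ + cos φ₁ cos φ₂ cos Δλ,  σ = 1.5713 rad → d_gc = 10006.22 km
Rhumb line: Δψ = -0.8777, q = Δφ/Δψ = 0.6880, d_rh = R√(Δφ²+q²Δλ²) = 12518.75 km
Excess = 12518.75 − 10006.22 = 2512.53 ≈ 2513 km

2513 km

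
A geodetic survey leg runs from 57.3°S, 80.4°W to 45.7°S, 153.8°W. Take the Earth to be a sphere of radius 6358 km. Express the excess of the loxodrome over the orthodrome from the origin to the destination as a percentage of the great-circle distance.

Great circle: σ = 0.7812 rad → d_gc = Rσ = 4967.0 km
Rhumb: Δφ = +0.2025, Δλ = -1.2811, Δψ = +0.3276, q = Δφ/Δψ = 0.6181 → d_rh = R√(Δφ²+q²Δλ²) = 5196.1 km
Excess = (5196.1 − 4967.0) / 4967.0 = 229.1 / 4967.0 = 4.61% ≈ 4.6%

4.6%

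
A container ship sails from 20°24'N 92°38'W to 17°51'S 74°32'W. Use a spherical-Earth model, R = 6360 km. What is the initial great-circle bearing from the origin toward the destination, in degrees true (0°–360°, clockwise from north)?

153.9°

θ = atan2( sin Δλ·cos φ₂ ,  cos φ₁ sin φ₂ − sin φ₁ cos φ₂ cos Δλ )
  = atan2(+0.2957, -0.6027) = 153.86°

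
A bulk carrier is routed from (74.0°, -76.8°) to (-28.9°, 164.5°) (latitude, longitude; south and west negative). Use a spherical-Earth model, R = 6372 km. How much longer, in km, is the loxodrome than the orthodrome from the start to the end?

Great circle: cos σ = sin φ₁ sin φ₂ + cos φ₁ cos φ₂ cos Δλ,  σ = 2.1901 rad → d_gc = 13955.1 km
Rhumb line: Δψ = -2.4895, q = Δφ/Δψ = 0.7214, d_rh = R√(Δφ²+q²Δλ²) = 14887.9 km
Excess = 14887.9 − 13955.1 = 932.8 ≈ 933 km

933 km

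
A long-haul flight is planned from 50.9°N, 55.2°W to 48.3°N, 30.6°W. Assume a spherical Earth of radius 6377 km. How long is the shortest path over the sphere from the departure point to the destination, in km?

1789 km

Haversine: a = sin²(Δφ/2)+cos φ₁ cos φ₂ sin²(Δλ/2) = 0.01955;  σ = 2·atan2(√a,√(1−a))
σ = 16.077° → d = Rσ = 6377·0.28059 = 1789 km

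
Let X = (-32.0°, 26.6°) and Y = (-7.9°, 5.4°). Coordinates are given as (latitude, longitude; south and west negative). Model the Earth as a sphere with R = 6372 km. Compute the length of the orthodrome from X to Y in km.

3462 km

Haversine: a = sin²(Δφ/2)+cos φ₁ cos φ₂ sin²(Δλ/2) = 0.07201;  σ = 2·atan2(√a,√(1−a))
σ = 31.131° → d = Rσ = 6372·0.54334 = 3462 km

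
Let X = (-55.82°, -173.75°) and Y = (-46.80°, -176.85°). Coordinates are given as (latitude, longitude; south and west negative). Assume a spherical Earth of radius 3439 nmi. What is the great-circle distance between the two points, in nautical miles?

554 nmi

Haversine: a = sin²(Δφ/2)+cos φ₁ cos φ₂ sin²(Δλ/2) = 0.00646;  σ = 2·atan2(√a,√(1−a))
σ = 9.223° → d = Rσ = 3439·0.16098 = 554 nmi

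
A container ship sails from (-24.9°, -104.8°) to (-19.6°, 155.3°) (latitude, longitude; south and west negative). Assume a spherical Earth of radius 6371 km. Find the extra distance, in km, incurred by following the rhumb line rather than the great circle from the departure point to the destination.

250 km

Great circle: cos σ = sin φ₁ sin φ₂ + cos φ₁ cos φ₂ cos Δλ,  σ = 1.5765 rad → d_gc = 10043.69 km
Rhumb line: Δψ = +0.1000, q = Δφ/Δψ = 0.9251, d_rh = R√(Δφ²+q²Δλ²) = 10293.24 km
Excess = 10293.24 − 10043.69 = 249.55 ≈ 250 km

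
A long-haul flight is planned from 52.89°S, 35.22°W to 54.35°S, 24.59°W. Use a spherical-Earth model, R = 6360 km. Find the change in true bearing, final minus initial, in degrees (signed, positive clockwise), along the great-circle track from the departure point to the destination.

At departure: θ₁ = atan2(sin Δλ cos φ₂, cos φ₁ sin φ₂ − sin φ₁ cos φ₂ cos Δλ) = 107.28°
At arrival: θ₂ = atan2(sin Δλ cos φ₁, −cos φ₂ sin φ₁ + sin φ₂ cos φ₁ cos Δλ) = 98.72°
Δθ = θ₂ − θ₁ = -8.6°

-8.6°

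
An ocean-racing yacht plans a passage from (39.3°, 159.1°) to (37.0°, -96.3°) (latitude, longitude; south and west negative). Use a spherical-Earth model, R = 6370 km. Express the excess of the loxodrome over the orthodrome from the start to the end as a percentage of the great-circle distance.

Great circle: σ = 1.3434 rad → d_gc = Rσ = 8557.8 km
Rhumb: Δφ = -0.0401, Δλ = +1.8256, Δψ = -0.0511, q = Δφ/Δψ = 0.7863 → d_rh = R√(Δφ²+q²Δλ²) = 9147.3 km
Excess = (9147.3 − 8557.8) / 8557.8 = 589.5 / 8557.8 = 6.89% ≈ 6.9%

6.9%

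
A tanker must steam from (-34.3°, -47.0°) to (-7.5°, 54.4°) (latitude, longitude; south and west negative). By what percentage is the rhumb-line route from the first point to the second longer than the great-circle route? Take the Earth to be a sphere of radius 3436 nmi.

Great circle: σ = 1.6592 rad → d_gc = Rσ = 5701.2 nmi
Rhumb: Δφ = +0.4677, Δλ = +1.7698, Δψ = +0.5067, q = Δφ/Δψ = 0.9231 → d_rh = R√(Δφ²+q²Δλ²) = 5838.9 nmi
Excess = (5838.9 − 5701.2) / 5701.2 = 137.7 / 5701.2 = 2.42% ≈ 2.4%

2.4%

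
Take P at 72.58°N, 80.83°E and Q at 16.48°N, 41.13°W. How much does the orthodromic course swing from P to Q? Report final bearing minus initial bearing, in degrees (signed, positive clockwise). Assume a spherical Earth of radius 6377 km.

-110.2°

At departure: θ₁ = atan2(sin Δλ cos φ₂, cos φ₁ sin φ₂ − sin φ₁ cos φ₂ cos Δλ) = 304.98°
At arrival: θ₂ = atan2(sin Δλ cos φ₁, −cos φ₂ sin φ₁ + sin φ₂ cos φ₁ cos Δλ) = 194.82°
Δθ = θ₂ − θ₁ = -110.2°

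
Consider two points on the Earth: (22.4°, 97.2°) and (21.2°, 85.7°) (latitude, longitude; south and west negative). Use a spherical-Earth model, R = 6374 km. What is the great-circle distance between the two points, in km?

Haversine: a = sin²(Δφ/2)+cos φ₁ cos φ₂ sin²(Δλ/2) = 0.00876;  σ = 2·atan2(√a,√(1−a))
σ = 10.742° → d = Rσ = 6374·0.18748 = 1195 km

1195 km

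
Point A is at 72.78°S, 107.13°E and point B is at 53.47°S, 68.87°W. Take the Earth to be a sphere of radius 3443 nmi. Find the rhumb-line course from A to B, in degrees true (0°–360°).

284.2°

Meridional parts: M(φ₁)=-1.8877, M(φ₂)=-1.1085 → ΔM = +0.7792;  Δλ = -3.0718 rad
tan C = Δλ / ΔM = -3.9422 → C = 284.23°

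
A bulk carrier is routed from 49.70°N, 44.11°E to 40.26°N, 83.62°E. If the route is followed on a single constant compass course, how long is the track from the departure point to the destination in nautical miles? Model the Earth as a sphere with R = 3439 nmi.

1765 nmi

Δψ = ln[tan(π/4+φ₂/2)/tan(π/4+φ₁/2)] = -0.2337;  Δφ = -0.1648 rad,  Δλ = +0.6896 rad
q = Δφ/Δψ = 0.7049
d = R·√(Δφ² + q²Δλ²) = 3439·0.51328 = 1765 nmi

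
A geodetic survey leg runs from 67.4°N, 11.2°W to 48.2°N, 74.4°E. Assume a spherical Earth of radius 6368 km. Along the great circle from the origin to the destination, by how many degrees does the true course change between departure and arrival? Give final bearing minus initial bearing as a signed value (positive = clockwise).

At departure: θ₁ = atan2(sin Δλ cos φ₂, cos φ₁ sin φ₂ − sin φ₁ cos φ₂ cos Δλ) = 70.20°
At arrival: θ₂ = atan2(sin Δλ cos φ₁, −cos φ₂ sin φ₁ + sin φ₂ cos φ₁ cos Δλ) = 147.15°
Δθ = θ₂ − θ₁ = +76.9°

+76.9°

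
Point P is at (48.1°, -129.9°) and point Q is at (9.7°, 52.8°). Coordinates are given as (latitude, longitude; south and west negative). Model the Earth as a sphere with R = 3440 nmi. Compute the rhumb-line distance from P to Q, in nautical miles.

9321 nmi

Rhumb course C = atan2(Δλ, Δψ) with Δψ = ln[tan(π/4+φ₂/2)/tan(π/4+φ₁/2)] = -0.7900, Δλ = -3.0945 → C = 255.68°
d = R·|Δφ| / |cos C| = 3440·0.67021 / 0.24735 = 9321 nmi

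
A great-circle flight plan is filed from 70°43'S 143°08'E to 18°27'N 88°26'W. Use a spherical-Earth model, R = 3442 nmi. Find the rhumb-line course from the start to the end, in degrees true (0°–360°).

46.9°

Meridional parts: M(φ₁)=-1.7726, M(φ₂)=+0.3277 → ΔM = +2.1004;  Δλ = +2.2416 rad
tan C = Δλ / ΔM = +1.0672 → C = 46.86°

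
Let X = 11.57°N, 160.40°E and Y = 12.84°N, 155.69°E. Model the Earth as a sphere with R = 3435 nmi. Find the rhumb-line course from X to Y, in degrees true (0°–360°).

285.4°

Δψ = ln[tan(π/4+φ₂/2)/tan(π/4+φ₁/2)] = +0.0227
Δλ = -0.0822 rad (taken the short way round)
course = atan2(Δλ, Δψ) = 285.42°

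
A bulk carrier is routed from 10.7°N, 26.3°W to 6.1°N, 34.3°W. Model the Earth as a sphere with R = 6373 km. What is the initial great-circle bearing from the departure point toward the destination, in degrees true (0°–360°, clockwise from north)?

240.5°

θ = atan2( sin Δλ·cos φ₂ ,  cos φ₁ sin φ₂ − sin φ₁ cos φ₂ cos Δλ )
  = atan2(-0.1384, -0.0784) = 240.47°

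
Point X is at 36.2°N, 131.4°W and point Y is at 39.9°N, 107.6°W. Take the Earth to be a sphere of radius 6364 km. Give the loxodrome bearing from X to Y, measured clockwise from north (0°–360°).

78.8°

Meridional parts: M(φ₁)=+0.6786, M(φ₂)=+0.7606 → ΔM = +0.0820;  Δλ = +0.4154 rad
tan C = Δλ / ΔM = +5.0634 → C = 78.83°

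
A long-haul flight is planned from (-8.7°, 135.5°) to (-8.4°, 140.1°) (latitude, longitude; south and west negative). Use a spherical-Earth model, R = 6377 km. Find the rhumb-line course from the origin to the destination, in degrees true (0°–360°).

Δψ = ln[tan(π/4+φ₂/2)/tan(π/4+φ₁/2)] = +0.0053
Δλ = +0.0803 rad (taken the short way round)
course = atan2(Δλ, Δψ) = 86.23°

86.2°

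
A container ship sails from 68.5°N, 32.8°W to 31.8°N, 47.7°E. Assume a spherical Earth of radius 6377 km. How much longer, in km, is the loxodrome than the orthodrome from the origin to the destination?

Great circle: cos σ = sin φ₁ sin φ₂ + cos φ₁ cos φ₂ cos Δλ,  σ = 0.9983 rad → d_gc = 6366.4 km
Rhumb line: Δψ = -1.0756, q = Δφ/Δψ = 0.5955, d_rh = R√(Δφ²+q²Δλ²) = 6719.7 km
Excess = 6719.7 − 6366.4 = 353.3 ≈ 353 km

353 km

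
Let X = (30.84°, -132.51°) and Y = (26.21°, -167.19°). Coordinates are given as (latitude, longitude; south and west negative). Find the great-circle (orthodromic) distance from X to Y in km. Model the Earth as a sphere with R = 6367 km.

cos σ = sin φ₁ sin φ₂ + cos φ₁ cos φ₂ cos Δλ
      = sin(30.84°)sin(26.21°) + cos(30.84°)cos(26.21°)cos(-34.68°) = 0.8599
σ = 30.697° → d = Rσ = 6367·0.53575 = 3411 km

3411 km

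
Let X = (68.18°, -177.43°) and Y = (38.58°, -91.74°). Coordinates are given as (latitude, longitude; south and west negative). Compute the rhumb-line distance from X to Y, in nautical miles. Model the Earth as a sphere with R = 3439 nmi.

Δψ = ln[tan(π/4+φ₂/2)/tan(π/4+φ₁/2)] = -0.9155;  Δφ = -0.5166 rad,  Δλ = +1.4956 rad
q = Δφ/Δψ = 0.5643
d = R·√(Δφ² + q²Δλ²) = 3439·0.98954 = 3403 nmi

3403 nmi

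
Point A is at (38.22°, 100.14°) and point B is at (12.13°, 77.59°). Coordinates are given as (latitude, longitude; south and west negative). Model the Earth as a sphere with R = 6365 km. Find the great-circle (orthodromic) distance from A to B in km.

3658 km

Haversine: a = sin²(Δφ/2)+cos φ₁ cos φ₂ sin²(Δλ/2) = 0.08031;  σ = 2·atan2(√a,√(1−a))
σ = 32.925° → d = Rσ = 6365·0.57466 = 3658 km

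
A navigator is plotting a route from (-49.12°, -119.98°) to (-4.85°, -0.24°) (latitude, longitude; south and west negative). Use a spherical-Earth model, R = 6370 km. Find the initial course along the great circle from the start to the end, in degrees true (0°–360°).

116.4°

θ = atan2( sin Δλ·cos φ₂ ,  cos φ₁ sin φ₂ − sin φ₁ cos φ₂ cos Δλ )
  = atan2(+0.8652, -0.4291) = 116.38°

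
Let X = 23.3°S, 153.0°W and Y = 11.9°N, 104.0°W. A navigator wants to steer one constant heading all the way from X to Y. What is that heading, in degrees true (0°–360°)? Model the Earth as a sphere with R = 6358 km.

Meridional parts: M(φ₁)=-0.4184, M(φ₂)=+0.2092 → ΔM = +0.6276;  Δλ = +0.8552 rad
tan C = Δλ / ΔM = +1.3628 → C = 53.73°

53.7°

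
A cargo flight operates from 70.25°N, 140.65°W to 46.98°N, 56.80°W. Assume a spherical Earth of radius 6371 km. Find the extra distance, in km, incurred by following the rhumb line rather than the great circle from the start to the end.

355 km

Great circle: cos σ = sin φ₁ sin φ₂ + cos φ₁ cos φ₂ cos Δλ,  σ = 0.7773 rad → d_gc = 4952.2 km
Rhumb line: Δψ = -0.8171, q = Δφ/Δψ = 0.4970, d_rh = R√(Δφ²+q²Δλ²) = 5307.6 km
Excess = 5307.6 − 4952.2 = 355.4 ≈ 355 km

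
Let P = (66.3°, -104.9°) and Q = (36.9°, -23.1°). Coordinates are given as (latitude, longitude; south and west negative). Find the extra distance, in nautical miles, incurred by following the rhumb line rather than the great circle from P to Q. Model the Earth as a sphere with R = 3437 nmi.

190 nmi

Great circle: cos σ = sin φ₁ sin φ₂ + cos φ₁ cos φ₂ cos Δλ,  σ = 0.9327 rad → d_gc = 3205.9 nmi
Rhumb line: Δψ = -0.8677, q = Δφ/Δψ = 0.5914, d_rh = R√(Δφ²+q²Δλ²) = 3395.7 nmi
Excess = 3395.7 − 3205.9 = 189.8 ≈ 190 nmi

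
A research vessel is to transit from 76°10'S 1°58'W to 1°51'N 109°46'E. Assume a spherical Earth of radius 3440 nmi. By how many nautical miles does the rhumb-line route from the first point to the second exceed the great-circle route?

518 nmi

Great circle: cos σ = sin φ₁ sin φ₂ + cos φ₁ cos φ₂ cos Δλ,  σ = 1.6909 rad → d_gc = 5816.8 nmi
Rhumb line: Δψ = +2.1417, q = Δφ/Δψ = 0.6358, d_rh = R√(Δφ²+q²Δλ²) = 6334.9 nmi
Excess = 6334.9 − 5816.8 = 518.1 ≈ 518 nmi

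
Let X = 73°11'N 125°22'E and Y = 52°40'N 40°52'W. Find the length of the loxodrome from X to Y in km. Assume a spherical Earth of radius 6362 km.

8314 km

Rhumb course C = atan2(Δλ, Δψ) with Δψ = ln[tan(π/4+φ₂/2)/tan(π/4+φ₁/2)] = -0.8266, Δλ = -2.9013 → C = 254.10°
d = R·|Δφ| / |cos C| = 6362·0.35808 / 0.27400 = 8314 km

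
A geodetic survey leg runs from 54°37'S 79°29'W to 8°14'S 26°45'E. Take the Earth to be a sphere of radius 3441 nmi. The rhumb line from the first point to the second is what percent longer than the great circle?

Great circle: σ = 1.6143 rad → d_gc = Rσ = 5554.7 nmi
Rhumb: Δφ = +0.8095, Δλ = +1.8541, Δψ = +0.9984, q = Δφ/Δψ = 0.8108 → d_rh = R√(Δφ²+q²Δλ²) = 5875.4 nmi
Excess = (5875.4 − 5554.7) / 5554.7 = 320.7 / 5554.7 = 5.77% ≈ 5.8%

5.8%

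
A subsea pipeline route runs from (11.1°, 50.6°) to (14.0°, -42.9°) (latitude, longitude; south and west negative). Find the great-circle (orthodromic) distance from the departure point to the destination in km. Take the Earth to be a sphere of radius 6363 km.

10068 km

cos σ = sin φ₁ sin φ₂ + cos φ₁ cos φ₂ cos Δλ
      = sin(11.10°)sin(14.00°) + cos(11.10°)cos(14.00°)cos(-93.50°) = -0.0116
σ = 90.662° → d = Rσ = 6363·1.58235 = 10068 km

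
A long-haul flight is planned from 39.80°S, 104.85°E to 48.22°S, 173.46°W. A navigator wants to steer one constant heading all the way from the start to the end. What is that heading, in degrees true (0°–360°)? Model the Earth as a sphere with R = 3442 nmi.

Δψ = ln[tan(π/4+φ₂/2)/tan(π/4+φ₁/2)] = -0.2049
Δλ = +1.4258 rad (taken the short way round)
course = atan2(Δλ, Δψ) = 98.18°

98.2°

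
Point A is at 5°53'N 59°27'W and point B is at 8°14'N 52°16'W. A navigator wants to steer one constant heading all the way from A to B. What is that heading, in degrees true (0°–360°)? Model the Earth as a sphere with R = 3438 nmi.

71.8°

Meridional parts: M(φ₁)=+0.1029, M(φ₂)=+0.1442 → ΔM = +0.0413;  Δλ = +0.1254 rad
tan C = Δλ / ΔM = +3.0334 → C = 71.75°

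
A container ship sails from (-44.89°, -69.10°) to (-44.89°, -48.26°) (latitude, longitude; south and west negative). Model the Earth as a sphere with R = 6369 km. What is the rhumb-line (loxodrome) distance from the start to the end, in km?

1641 km

Δψ = ln[tan(π/4+φ₂/2)/tan(π/4+φ₁/2)] = +0.0000;  Δφ = +0.0000 rad,  Δλ = +0.3637 rad
Δψ ≈ 0 so q = cos φ₁ = 0.7085
d = R·√(Δφ² + q²Δλ²) = 6369·0.25769 = 1641 km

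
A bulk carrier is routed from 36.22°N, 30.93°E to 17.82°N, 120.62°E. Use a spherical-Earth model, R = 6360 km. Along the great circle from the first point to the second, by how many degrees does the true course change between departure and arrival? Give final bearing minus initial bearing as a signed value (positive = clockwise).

At departure: θ₁ = atan2(sin Δλ cos φ₂, cos φ₁ sin φ₂ − sin φ₁ cos φ₂ cos Δλ) = 75.63°
At arrival: θ₂ = atan2(sin Δλ cos φ₁, −cos φ₂ sin φ₁ + sin φ₂ cos φ₁ cos Δλ) = 124.82°
Δθ = θ₂ − θ₁ = +49.2°

+49.2°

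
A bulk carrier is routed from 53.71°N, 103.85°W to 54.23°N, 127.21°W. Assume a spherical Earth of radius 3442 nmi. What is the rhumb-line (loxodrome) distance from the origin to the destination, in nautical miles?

826 nmi

Δψ = ln[tan(π/4+φ₂/2)/tan(π/4+φ₁/2)] = +0.0154;  Δφ = +0.0091 rad,  Δλ = -0.4077 rad
q = Δφ/Δψ = 0.5882
d = R·√(Δφ² + q²Δλ²) = 3442·0.23999 = 826 nmi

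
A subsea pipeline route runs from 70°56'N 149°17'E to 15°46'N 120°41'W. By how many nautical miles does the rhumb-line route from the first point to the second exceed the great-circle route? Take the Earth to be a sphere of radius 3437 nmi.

277 nmi

Great circle: cos σ = sin φ₁ sin φ₂ + cos φ₁ cos φ₂ cos Δλ,  σ = 1.3113 rad → d_gc = 4506.8 nmi
Rhumb line: Δψ = -1.5054, q = Δφ/Δψ = 0.6396, d_rh = R√(Δφ²+q²Δλ²) = 4783.6 nmi
Excess = 4783.6 − 4506.8 = 276.8 ≈ 277 nmi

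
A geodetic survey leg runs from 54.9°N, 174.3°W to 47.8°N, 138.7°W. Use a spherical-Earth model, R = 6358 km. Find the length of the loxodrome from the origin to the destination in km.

2584 km

Rhumb course C = atan2(Δλ, Δψ) with Δψ = ln[tan(π/4+φ₂/2)/tan(π/4+φ₁/2)] = -0.1989, Δλ = +0.6213 → C = 107.75°
d = R·|Δφ| / |cos C| = 6358·0.12392 / 0.30492 = 2584 km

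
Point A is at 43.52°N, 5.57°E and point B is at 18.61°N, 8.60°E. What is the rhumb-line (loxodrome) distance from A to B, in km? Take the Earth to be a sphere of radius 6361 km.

2780 km

Rhumb course C = atan2(Δλ, Δψ) with Δψ = ln[tan(π/4+φ₂/2)/tan(π/4+φ₁/2)] = -0.5146, Δλ = +0.0529 → C = 174.13°
d = R·|Δφ| / |cos C| = 6361·0.43476 / 0.99476 = 2780 km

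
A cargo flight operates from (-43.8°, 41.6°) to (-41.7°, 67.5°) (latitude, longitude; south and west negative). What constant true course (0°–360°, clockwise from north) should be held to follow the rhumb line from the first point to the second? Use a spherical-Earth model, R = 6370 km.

Δψ = ln[tan(π/4+φ₂/2)/tan(π/4+φ₁/2)] = +0.0499
Δλ = +0.4520 rad (taken the short way round)
course = atan2(Δλ, Δψ) = 83.70°

83.7°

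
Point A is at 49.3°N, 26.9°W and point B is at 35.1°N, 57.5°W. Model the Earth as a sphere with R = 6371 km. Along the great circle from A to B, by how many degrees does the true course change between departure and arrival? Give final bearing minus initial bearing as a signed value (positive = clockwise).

Initial bearing θ₁ = atan2(sin Δλ cos φ₂, cos φ₁ sin φ₂ − sin φ₁ cos φ₂ cos Δλ) = 249.11°
Final bearing θ₂ = (initial bearing from the destination back to the start) + 180° = 228.13°
Δθ = θ₂ − θ₁ = -21.0°

-21.0°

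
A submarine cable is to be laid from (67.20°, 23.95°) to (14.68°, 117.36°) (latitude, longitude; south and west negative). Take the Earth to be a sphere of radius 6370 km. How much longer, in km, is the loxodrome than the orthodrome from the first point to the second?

537 km

Great circle: cos σ = sin φ₁ sin φ₂ + cos φ₁ cos φ₂ cos Δλ,  σ = 1.3579 rad → d_gc = 8649.6 km
Rhumb line: Δψ = -1.3422, q = Δφ/Δψ = 0.6829, d_rh = R√(Δφ²+q²Δλ²) = 9186.7 km
Excess = 9186.7 − 8649.6 = 537.1 ≈ 537 km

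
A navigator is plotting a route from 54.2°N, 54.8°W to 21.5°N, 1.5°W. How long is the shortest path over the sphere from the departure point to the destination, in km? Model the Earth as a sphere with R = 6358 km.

5715 km

Haversine: a = sin²(Δφ/2)+cos φ₁ cos φ₂ sin²(Δλ/2) = 0.18874;  σ = 2·atan2(√a,√(1−a))
σ = 51.500° → d = Rσ = 6358·0.89884 = 5715 km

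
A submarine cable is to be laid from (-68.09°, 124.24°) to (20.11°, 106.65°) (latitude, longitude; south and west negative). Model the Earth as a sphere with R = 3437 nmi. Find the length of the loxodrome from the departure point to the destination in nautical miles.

Δψ = ln[tan(π/4+φ₂/2)/tan(π/4+φ₁/2)] = +2.0006;  Δφ = +1.5394 rad,  Δλ = -0.3070 rad
q = Δφ/Δψ = 0.7695
d = R·√(Δφ² + q²Δλ²) = 3437·1.55740 = 5353 nmi

5353 nmi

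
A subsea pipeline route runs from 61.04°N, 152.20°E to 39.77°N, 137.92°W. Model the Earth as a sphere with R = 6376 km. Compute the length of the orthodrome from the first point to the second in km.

5180 km

Haversine: a = sin²(Δφ/2)+cos φ₁ cos φ₂ sin²(Δλ/2) = 0.15613;  σ = 2·atan2(√a,√(1−a))
σ = 46.549° → d = Rσ = 6376·0.81243 = 5180 km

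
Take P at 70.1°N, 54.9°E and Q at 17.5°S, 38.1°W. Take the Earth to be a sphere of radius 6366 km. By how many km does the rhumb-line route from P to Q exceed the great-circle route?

475 km

Great circle: cos σ = sin φ₁ sin φ₂ + cos φ₁ cos φ₂ cos Δλ,  σ = 1.8752 rad → d_gc = 11937.6 km
Rhumb line: Δψ = -2.0508, q = Δφ/Δψ = 0.7455, d_rh = R√(Δφ²+q²Δλ²) = 12412.6 km
Excess = 12412.6 − 11937.6 = 475.0 ≈ 475 km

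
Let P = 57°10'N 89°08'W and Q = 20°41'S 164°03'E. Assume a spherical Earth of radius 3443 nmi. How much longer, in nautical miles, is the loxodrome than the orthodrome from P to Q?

216 nmi

Great circle: cos σ = sin φ₁ sin φ₂ + cos φ₁ cos φ₂ cos Δλ,  σ = 2.0303 rad → d_gc = 6990.4 nmi
Rhumb line: Δψ = -1.5911, q = Δφ/Δψ = 0.8539, d_rh = R√(Δφ²+q²Δλ²) = 7206.2 nmi
Excess = 7206.2 − 6990.4 = 215.8 ≈ 216 nmi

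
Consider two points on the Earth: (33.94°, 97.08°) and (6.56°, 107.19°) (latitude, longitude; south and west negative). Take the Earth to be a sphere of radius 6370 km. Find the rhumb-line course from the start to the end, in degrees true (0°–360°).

161.1°

Meridional parts: M(φ₁)=+0.6304, M(φ₂)=+0.1147 → ΔM = -0.5157;  Δλ = +0.1765 rad
tan C = Δλ / ΔM = -0.3422 → C = 161.11°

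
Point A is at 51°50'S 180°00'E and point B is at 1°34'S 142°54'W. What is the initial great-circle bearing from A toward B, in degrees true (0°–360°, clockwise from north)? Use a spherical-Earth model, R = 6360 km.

44.7°

N = sin Δλ·cos φ₂ = +0.6030;  D = cos φ₁ sin φ₂ − sin φ₁ cos φ₂ cos Δλ = +0.6099
initial course = atan2(N, D) = 44.67°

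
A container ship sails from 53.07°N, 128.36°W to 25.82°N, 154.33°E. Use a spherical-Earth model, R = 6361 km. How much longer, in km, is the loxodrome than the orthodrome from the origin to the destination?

248 km

Great circle: cos σ = sin φ₁ sin φ₂ + cos φ₁ cos φ₂ cos Δλ,  σ = 1.0849 rad → d_gc = 6901.2 km
Rhumb line: Δψ = -0.6301, q = Δφ/Δψ = 0.7548, d_rh = R√(Δφ²+q²Δλ²) = 7149.6 km
Excess = 7149.6 − 6901.2 = 248.4 ≈ 248 km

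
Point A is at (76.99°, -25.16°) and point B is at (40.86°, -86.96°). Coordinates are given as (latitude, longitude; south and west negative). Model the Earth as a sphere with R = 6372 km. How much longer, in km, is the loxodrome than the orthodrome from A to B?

181 km

Great circle: cos σ = sin φ₁ sin φ₂ + cos φ₁ cos φ₂ cos Δλ,  σ = 0.7700 rad → d_gc = 4906.7 km
Rhumb line: Δψ = -1.3887, q = Δφ/Δψ = 0.4541, d_rh = R√(Δφ²+q²Δλ²) = 5087.7 km
Excess = 5087.7 − 4906.7 = 181.0 ≈ 181 km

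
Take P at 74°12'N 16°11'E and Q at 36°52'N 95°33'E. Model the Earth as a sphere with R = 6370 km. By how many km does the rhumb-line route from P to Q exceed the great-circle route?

Great circle: cos σ = sin φ₁ sin φ₂ + cos φ₁ cos φ₂ cos Δλ,  σ = 0.9053 rad → d_gc = 5766.5 km
Rhumb line: Δψ = -1.2819, q = Δφ/Δψ = 0.5083, d_rh = R√(Δφ²+q²Δλ²) = 6110.9 km
Excess = 6110.9 − 5766.5 = 344.4 ≈ 344 km

344 km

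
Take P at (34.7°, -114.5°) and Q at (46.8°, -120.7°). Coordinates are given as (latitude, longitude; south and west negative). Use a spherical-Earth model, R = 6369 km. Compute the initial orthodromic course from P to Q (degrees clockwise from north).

340.8°

θ = atan2( sin Δλ·cos φ₂ ,  cos φ₁ sin φ₂ − sin φ₁ cos φ₂ cos Δλ )
  = atan2(-0.0739, +0.2119) = 340.77°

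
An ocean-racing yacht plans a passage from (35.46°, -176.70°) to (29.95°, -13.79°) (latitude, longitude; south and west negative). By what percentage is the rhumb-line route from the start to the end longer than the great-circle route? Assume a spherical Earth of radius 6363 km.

21.7%

Great circle: σ = 1.9660 rad → d_gc = Rσ = 12509.4 km
Rhumb: Δφ = -0.0962, Δλ = +2.8433, Δψ = -0.1144, q = Δφ/Δψ = 0.8409 → d_rh = R√(Δφ²+q²Δλ²) = 15225.4 km
Excess = (15225.4 − 12509.4) / 12509.4 = 2716.0 / 12509.4 = 21.71% ≈ 21.7%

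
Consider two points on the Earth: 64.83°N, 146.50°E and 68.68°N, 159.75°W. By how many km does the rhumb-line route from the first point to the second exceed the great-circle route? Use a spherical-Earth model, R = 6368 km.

Great circle: cos σ = sin φ₁ sin φ₂ + cos φ₁ cos φ₂ cos Δλ,  σ = 0.3638 rad → d_gc = 2316.8 km
Rhumb line: Δψ = +0.1706, q = Δφ/Δψ = 0.3938, d_rh = R√(Δφ²+q²Δλ²) = 2391.0 km
Excess = 2391.0 − 2316.8 = 74.2 ≈ 74 km

74 km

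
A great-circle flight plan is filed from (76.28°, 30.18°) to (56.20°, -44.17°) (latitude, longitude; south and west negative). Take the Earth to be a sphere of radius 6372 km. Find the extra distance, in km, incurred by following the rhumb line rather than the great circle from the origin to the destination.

223 km

Great circle: cos σ = sin φ₁ sin φ₂ + cos φ₁ cos φ₂ cos Δλ,  σ = 0.5682 rad → d_gc = 3620.6 km
Rhumb line: Δψ = -0.9264, q = Δφ/Δψ = 0.3783, d_rh = R√(Δφ²+q²Δλ²) = 3843.4 km
Excess = 3843.4 − 3620.6 = 222.8 ≈ 223 km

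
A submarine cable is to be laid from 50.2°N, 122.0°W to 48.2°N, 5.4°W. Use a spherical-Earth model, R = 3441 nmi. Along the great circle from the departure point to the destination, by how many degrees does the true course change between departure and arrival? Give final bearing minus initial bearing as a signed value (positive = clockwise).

Initial bearing θ₁ = atan2(sin Δλ cos φ₂, cos φ₁ sin φ₂ − sin φ₁ cos φ₂ cos Δλ) = 40.15°
Final bearing θ₂ = (initial bearing from the destination back to the start) + 180° = 141.74°
Δθ = θ₂ − θ₁ = +101.6°

+101.6°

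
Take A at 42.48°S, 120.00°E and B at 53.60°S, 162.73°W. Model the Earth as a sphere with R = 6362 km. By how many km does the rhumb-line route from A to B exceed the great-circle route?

Great circle: cos σ = sin φ₁ sin φ₂ + cos φ₁ cos φ₂ cos Δλ,  σ = 0.8763 rad → d_gc = 5574.9 km
Rhumb line: Δψ = -0.2919, q = Δφ/Δψ = 0.6649, d_rh = R√(Δφ²+q²Δλ²) = 5837.3 km
Excess = 5837.3 − 5574.9 = 262.4 ≈ 262 km

262 km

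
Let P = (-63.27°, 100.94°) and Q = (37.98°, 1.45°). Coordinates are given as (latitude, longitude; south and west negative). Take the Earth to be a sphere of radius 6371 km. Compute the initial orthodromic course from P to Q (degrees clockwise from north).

281.7°

θ = atan2( sin Δλ·cos φ₂ ,  cos φ₁ sin φ₂ − sin φ₁ cos φ₂ cos Δλ )
  = atan2(-0.7774, +0.1607) = 281.68°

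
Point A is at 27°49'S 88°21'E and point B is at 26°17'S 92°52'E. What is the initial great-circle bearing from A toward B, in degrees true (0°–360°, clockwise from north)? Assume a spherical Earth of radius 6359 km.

70.2°

N = sin Δλ·cos φ₂ = +0.0706;  D = cos φ₁ sin φ₂ − sin φ₁ cos φ₂ cos Δλ = +0.0255
initial course = atan2(N, D) = 70.17°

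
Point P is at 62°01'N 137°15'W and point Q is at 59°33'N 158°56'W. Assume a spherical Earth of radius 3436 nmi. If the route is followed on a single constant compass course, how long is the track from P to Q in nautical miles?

651 nmi

Δψ = ln[tan(π/4+φ₂/2)/tan(π/4+φ₁/2)] = -0.0883;  Δφ = -0.0431 rad,  Δλ = -0.3784 rad
q = Δφ/Δψ = 0.4878
d = R·√(Δφ² + q²Δλ²) = 3436·0.18957 = 651 nmi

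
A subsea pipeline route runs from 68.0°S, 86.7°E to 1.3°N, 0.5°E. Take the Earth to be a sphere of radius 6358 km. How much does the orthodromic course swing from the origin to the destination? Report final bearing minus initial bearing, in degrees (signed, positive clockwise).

+64.0°

At departure: θ₁ = atan2(sin Δλ cos φ₂, cos φ₁ sin φ₂ − sin φ₁ cos φ₂ cos Δλ) = 274.01°
At arrival: θ₂ = atan2(sin Δλ cos φ₁, −cos φ₂ sin φ₁ + sin φ₂ cos φ₁ cos Δλ) = 338.05°
Δθ = θ₂ − θ₁ = +64.0°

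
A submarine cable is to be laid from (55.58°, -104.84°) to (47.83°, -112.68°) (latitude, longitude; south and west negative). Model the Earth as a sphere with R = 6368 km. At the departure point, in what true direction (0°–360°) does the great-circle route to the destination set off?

215.2°

θ = atan2( sin Δλ·cos φ₂ ,  cos φ₁ sin φ₂ − sin φ₁ cos φ₂ cos Δλ )
  = atan2(-0.0916, -0.1297) = 215.23°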